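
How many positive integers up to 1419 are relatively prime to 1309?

1040

Prime factors of 1309: 7, 11, 17. Count integers ≤ 1419 divisible by none of them.
By inclusion–exclusion: 1419 − ⌊1419/7⌋ − ⌊1419/11⌋ − ⌊1419/17⌋ + ⌊1419/77⌋ + ⌊1419/119⌋ + ⌊1419/187⌋ − ⌊1419/1309⌋ = 1040.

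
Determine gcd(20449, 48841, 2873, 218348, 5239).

169

20449 = 11² · 13²; 48841 = 13² · 17²; 2873 = 13² · 17; 218348 = 2² · 13² · 17 · 19; 5239 = 13² · 31
gcd takes min exponent of each prime: 13² = 169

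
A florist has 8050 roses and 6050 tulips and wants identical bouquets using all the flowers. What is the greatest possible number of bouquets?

50

Euclid: 8050 = 1·6050 + 2000; 6050 = 3·2000 + 50; 2000 = 40·50 + 0. Last nonzero remainder: 50.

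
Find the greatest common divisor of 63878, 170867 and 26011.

19

63878 = 2 · 19 · 41²; 170867 = 17 · 19 · 23²; 26011 = 19 · 37²
gcd takes min exponent of each prime: 19 = 19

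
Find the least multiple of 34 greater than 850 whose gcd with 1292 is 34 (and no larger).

918

gcd(m, 1292) = 34 forces 34 | m; write m = 34s. Then gcd(34s, 34·38) = 34·gcd(s, 38), so need gcd(s, 38) = 1.
34s > 850 gives s ≥ 26. The least s ≥ 26 coprime to 38 is 27, so m = 34·27 = 918.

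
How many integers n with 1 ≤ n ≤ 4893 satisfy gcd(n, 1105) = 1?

3402

Prime factors of 1105: 5, 13, 17. Count integers ≤ 4893 divisible by none of them.
By inclusion–exclusion: 4893 − ⌊4893/5⌋ − ⌊4893/13⌋ − ⌊4893/17⌋ + ⌊4893/65⌋ + ⌊4893/85⌋ + ⌊4893/221⌋ − ⌊4893/1105⌋ = 3402.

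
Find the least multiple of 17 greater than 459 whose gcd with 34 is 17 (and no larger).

Multiples of 17 above 459: 17·28, 17·29, … . Need the cofactor coprime to 34/17 = 2.
Checking s = 28, 29, … the first with gcd(s, 2) = 1 is s = 29, giving 493.

493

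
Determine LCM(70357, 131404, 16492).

2154894196

lcm(70357, 131404) = 70357·131404/gcd = 9245191228/133 = 69512716
lcm(69512716, 16492) = 69512716·16492/gcd = 1146403712272/532 = 2154894196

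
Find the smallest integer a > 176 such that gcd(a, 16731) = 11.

187

16731 = 11·1521. Any a with gcd(a, 16731) = 11 is a multiple of 11, say 11s, with s coprime to 1521.
Need s > 176/11, so s ≥ 17. First s ≥ 17 with gcd(s, 1521) = 1 is s = 17. Thus a = 11·17 = 187.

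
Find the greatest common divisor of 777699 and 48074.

777699 = 3² · 13 · 17² · 23
48074 = 2 · 13 · 43²
Common: 13 = 13

13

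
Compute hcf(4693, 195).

Euclid: 4693 = 24·195 + 13; 195 = 15·13 + 0. Last nonzero remainder: 13.

13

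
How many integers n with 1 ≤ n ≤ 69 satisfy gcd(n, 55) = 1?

55 = 5·11. Inclusion–exclusion on these primes:
69 − ⌊69/5⌋ − ⌊69/11⌋ + ⌊69/55⌋ = 51

51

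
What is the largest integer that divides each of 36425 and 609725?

36425 = 5² · 31 · 47
609725 = 5² · 29³
Common: 5² = 25

25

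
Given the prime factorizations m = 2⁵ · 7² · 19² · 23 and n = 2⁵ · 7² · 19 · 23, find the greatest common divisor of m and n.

min exponent per shared prime: 2⁵ · 7² · 19 · 23 = 685216

685216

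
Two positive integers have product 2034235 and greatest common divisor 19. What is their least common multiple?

gcd·lcm = product, so lcm = 2034235/19 = 107065.

107065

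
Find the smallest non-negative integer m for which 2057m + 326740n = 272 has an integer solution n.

gcd(2057, 326740) = 17 (Euclid: 326740 = 158·2057 + 1734; 2057 = 1·1734 + 323; 1734 = 5·323 + 119; 323 = 2·119 + 85; 119 = 1·85 + 34; 85 = 2·34 + 17; 34 = 2·17 + 0), and 17 | 272.
Extended Euclid: 2057·(8101) + 326740·(-51) = 17. Scale by 16: m₀ = 129616.
General solution m = m₀ + 19220t; reducing mod 19220 gives m = 14296 (and n = -90).

14296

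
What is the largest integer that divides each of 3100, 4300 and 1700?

100

gcd(3100, 4300): 4300 = 1·3100 + 1200; 3100 = 2·1200 + 700; 1200 = 1·700 + 500; 700 = 1·500 + 200; 500 = 2·200 + 100; 200 = 2·100 + 0 → 100
gcd(100, 1700): 1700 = 17·100 + 0 → 100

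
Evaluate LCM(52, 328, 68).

52 = 2² · 13; 328 = 2³ · 41; 68 = 2² · 17
lcm takes max exponent of each prime: 2³ · 13 · 17 · 41 = 72488

72488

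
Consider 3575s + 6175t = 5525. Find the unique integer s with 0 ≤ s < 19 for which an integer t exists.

5

Euclid: 6175 = 1·3575 + 2600; 3575 = 1·2600 + 975; 2600 = 2·975 + 650; 975 = 1·650 + 325; 650 = 2·325 + 0 → gcd = 325; 5525 = 325·17.
Back-substitution yields 3575·(7) + 6175·(-4) = 325, so one solution is s = 7·17 = 119, t = -4·17 = -68.
Solutions in s differ by 6175/325 = 19; the one in [0, 19) is 119 mod 19 = 5.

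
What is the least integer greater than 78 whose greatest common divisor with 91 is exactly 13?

104

Multiples of 13 above 78: 13·7, 13·8, … . Need the cofactor coprime to 91/13 = 7.
Checking s = 7, 8, … the first with gcd(s, 7) = 1 is s = 8, giving 104.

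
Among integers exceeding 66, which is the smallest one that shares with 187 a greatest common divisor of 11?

77

187 = 11·17. Any t with gcd(t, 187) = 11 is a multiple of 11, say 11s, with s coprime to 17.
Need s > 66/11, so s ≥ 7. First s ≥ 7 with gcd(s, 17) = 1 is s = 7. Thus t = 11·7 = 77.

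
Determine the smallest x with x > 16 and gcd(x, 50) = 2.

50 = 2·25. Any x with gcd(x, 50) = 2 is a multiple of 2, say 2s, with s coprime to 25.
Need s > 16/2, so s ≥ 9. First s ≥ 9 with gcd(s, 25) = 1 is s = 9. Thus x = 2·9 = 18.

18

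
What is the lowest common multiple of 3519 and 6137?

1270359

gcd first: 6137 = 1·3519 + 2618; 3519 = 1·2618 + 901; 2618 = 2·901 + 816; 901 = 1·816 + 85; 816 = 9·85 + 51; 85 = 1·51 + 34; 51 = 1·34 + 17; 34 = 2·17 + 0 → gcd = 17
lcm = 3519·6137/gcd = 21596103/17 = 1270359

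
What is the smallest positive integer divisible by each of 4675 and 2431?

60775

4675 = 5² · 11 · 17; 2431 = 11 · 13 · 17
max exponents: 5² · 11 · 13 · 17 = 60775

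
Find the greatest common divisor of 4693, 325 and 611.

gcd(4693, 325): 4693 = 14·325 + 143; 325 = 2·143 + 39; 143 = 3·39 + 26; 39 = 1·26 + 13; 26 = 2·13 + 0 → 13
gcd(13, 611): 611 = 47·13 + 0 → 13

13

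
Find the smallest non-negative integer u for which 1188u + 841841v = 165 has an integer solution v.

Euclid: 841841 = 708·1188 + 737; 1188 = 1·737 + 451; 737 = 1·451 + 286; 451 = 1·286 + 165; 286 = 1·165 + 121; 165 = 1·121 + 44; 121 = 2·44 + 33; 44 = 1·33 + 11; 33 = 3·11 + 0 → gcd = 11; 165 = 11·15.
Back-substitution yields 1188·(20550) + 841841·(-29) = 11, so one solution is u = 20550·15 = 308250, v = -29·15 = -435.
Solutions in u differ by 841841/11 = 76531; the one in [0, 76531) is 308250 mod 76531 = 2126.

2126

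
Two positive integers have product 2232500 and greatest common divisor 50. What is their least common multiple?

44650

For any two positive integers, gcd × lcm equals their product. Hence lcm = 2232500 / 50 = 44650.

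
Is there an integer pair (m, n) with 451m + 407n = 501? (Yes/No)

No

gcd(451, 407): 451 = 1·407 + 44; 407 = 9·44 + 11; 44 = 4·11 + 0 → 11
11 does not divide 501, so a solution does not exist.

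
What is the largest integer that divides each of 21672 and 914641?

7

Euclid: 914641 = 42·21672 + 4417; 21672 = 4·4417 + 4004; 4417 = 1·4004 + 413; 4004 = 9·413 + 287; 413 = 1·287 + 126; 287 = 2·126 + 35; 126 = 3·35 + 21; 35 = 1·21 + 14; 21 = 1·14 + 7; 14 = 2·7 + 0. Last nonzero remainder: 7.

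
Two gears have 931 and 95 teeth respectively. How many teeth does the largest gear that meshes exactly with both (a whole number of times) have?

931 = 7² · 19
95 = 5 · 19
Common: 19 = 19

19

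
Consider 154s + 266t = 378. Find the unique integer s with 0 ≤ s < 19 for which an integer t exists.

18

Euclid: 266 = 1·154 + 112; 154 = 1·112 + 42; 112 = 2·42 + 28; 42 = 1·28 + 14; 28 = 2·14 + 0 → gcd = 14; 378 = 14·27.
Back-substitution yields 154·(7) + 266·(-4) = 14, so one solution is s = 7·27 = 189, t = -4·27 = -108.
Solutions in s differ by 266/14 = 19; the one in [0, 19) is 189 mod 19 = 18.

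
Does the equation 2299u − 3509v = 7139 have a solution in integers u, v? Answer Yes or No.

Yes

gcd(2299, 3509): 3509 = 1·2299 + 1210; 2299 = 1·1210 + 1089; 1210 = 1·1089 + 121; 1089 = 9·121 + 0 → 121
121 divides 7139, so a solution exists.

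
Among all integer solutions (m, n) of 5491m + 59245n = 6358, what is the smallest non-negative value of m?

gcd(5491, 59245) = 289 (Euclid: 59245 = 10·5491 + 4335; 5491 = 1·4335 + 1156; 4335 = 3·1156 + 867; 1156 = 1·867 + 289; 867 = 3·289 + 0), and 289 | 6358.
Extended Euclid: 5491·(54) + 59245·(-5) = 289. Scale by 22: m₀ = 1188.
General solution m = m₀ + 205t; reducing mod 205 gives m = 163 (and n = -15).

163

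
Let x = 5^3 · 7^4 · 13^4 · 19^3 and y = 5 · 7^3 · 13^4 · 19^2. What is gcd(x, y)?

17682543515

min exponent per shared prime: 5 · 7^3 · 13^4 · 19^2 = 17682543515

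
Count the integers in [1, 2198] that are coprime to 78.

Prime factors of 78: 2, 3, 13. Count integers ≤ 2198 divisible by none of them.
By inclusion–exclusion: 2198 − ⌊2198/2⌋ − ⌊2198/3⌋ − ⌊2198/13⌋ + ⌊2198/6⌋ + ⌊2198/26⌋ + ⌊2198/39⌋ − ⌊2198/78⌋ = 676.

676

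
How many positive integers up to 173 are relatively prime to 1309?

Prime factors of 1309: 7, 11, 17. Count integers ≤ 173 divisible by none of them.
By inclusion–exclusion: 173 − ⌊173/7⌋ − ⌊173/11⌋ − ⌊173/17⌋ + ⌊173/77⌋ + ⌊173/119⌋ + ⌊173/187⌋ − ⌊173/1309⌋ = 127.

127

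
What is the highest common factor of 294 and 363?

3

Euclid: 363 = 1·294 + 69; 294 = 4·69 + 18; 69 = 3·18 + 15; 18 = 1·15 + 3; 15 = 5·3 + 0. Last nonzero remainder: 3.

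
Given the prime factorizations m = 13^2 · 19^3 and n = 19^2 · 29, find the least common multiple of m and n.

max exponent per prime: 13^2 · 19^3 · 29 = 33615959

33615959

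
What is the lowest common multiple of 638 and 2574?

gcd first: 2574 = 4·638 + 22; 638 = 29·22 + 0 → gcd = 22
lcm = 638·2574/gcd = 1642212/22 = 74646

74646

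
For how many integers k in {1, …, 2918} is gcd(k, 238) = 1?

1177

238 = 2·7·17. Inclusion–exclusion on these primes:
2918 − ⌊2918/2⌋ − ⌊2918/7⌋ − ⌊2918/17⌋ + ⌊2918/14⌋ + ⌊2918/34⌋ + ⌊2918/119⌋ − ⌊2918/238⌋ = 1177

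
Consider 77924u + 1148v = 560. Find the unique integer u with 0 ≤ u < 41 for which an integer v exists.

Euclid: 77924 = 67·1148 + 1008; 1148 = 1·1008 + 140; 1008 = 7·140 + 28; 140 = 5·28 + 0 → gcd = 28; 560 = 28·20.
Back-substitution yields 77924·(8) + 1148·(-543) = 28, so one solution is u = 8·20 = 160, v = -543·20 = -10860.
Solutions in u differ by 1148/28 = 41; the one in [0, 41) is 160 mod 41 = 37.

37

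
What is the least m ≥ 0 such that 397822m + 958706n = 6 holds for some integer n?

249792

Euclid: 958706 = 2·397822 + 163062; 397822 = 2·163062 + 71698; 163062 = 2·71698 + 19666; 71698 = 3·19666 + 12700; 19666 = 1·12700 + 6966; 12700 = 1·6966 + 5734; 6966 = 1·5734 + 1232; 5734 = 4·1232 + 806; 1232 = 1·806 + 426; 806 = 1·426 + 380; 426 = 1·380 + 46; 380 = 8·46 + 12; 46 = 3·12 + 10; 12 = 1·10 + 2; 10 = 5·2 + 0 → gcd = 2; 6 = 2·3.
Back-substitution yields 397822·(83264) + 958706·(-34551) = 2, so one solution is m = 83264·3 = 249792, n = -34551·3 = -103653.
Solutions in m differ by 958706/2 = 479353; the one in [0, 479353) is 249792 mod 479353 = 249792.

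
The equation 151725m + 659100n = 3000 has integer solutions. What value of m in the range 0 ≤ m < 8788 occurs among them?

gcd(151725, 659100) = 75 (Euclid: 659100 = 4·151725 + 52200; 151725 = 2·52200 + 47325; 52200 = 1·47325 + 4875; 47325 = 9·4875 + 3450; 4875 = 1·3450 + 1425; 3450 = 2·1425 + 600; 1425 = 2·600 + 225; 600 = 2·225 + 150; 225 = 1·150 + 75; 150 = 2·75 + 0), and 75 | 3000.
Extended Euclid: 151725·(-3245) + 659100·(747) = 75. Scale by 40: m₀ = -129800.
General solution m = m₀ + 8788t; reducing mod 8788 gives m = 2020 (and n = -465).

2020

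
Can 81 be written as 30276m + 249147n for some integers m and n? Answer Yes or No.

gcd(30276, 249147): 249147 = 8·30276 + 6939; 30276 = 4·6939 + 2520; 6939 = 2·2520 + 1899; 2520 = 1·1899 + 621; 1899 = 3·621 + 36; 621 = 17·36 + 9; 36 = 4·9 + 0 → 9
9 divides 81, so a solution exists.

Yes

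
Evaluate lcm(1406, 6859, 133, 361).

3552962

1406 = 2 · 19 · 37; 6859 = 19³; 133 = 7 · 19; 361 = 19²
lcm takes max exponent of each prime: 2 · 7 · 19³ · 37 = 3552962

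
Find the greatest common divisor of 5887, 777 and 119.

7

gcd(5887, 777): 5887 = 7·777 + 448; 777 = 1·448 + 329; 448 = 1·329 + 119; 329 = 2·119 + 91; 119 = 1·91 + 28; 91 = 3·28 + 7; 28 = 4·7 + 0 → 7
gcd(7, 119): 119 = 17·7 + 0 → 7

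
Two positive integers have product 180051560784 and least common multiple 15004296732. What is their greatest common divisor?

From gcd × lcm = uv: gcd = 180051560784 / 15004296732 = 12.

12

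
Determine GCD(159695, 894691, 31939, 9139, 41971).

19

gcd(159695, 894691): 894691 = 5·159695 + 96216; 159695 = 1·96216 + 63479; 96216 = 1·63479 + 32737; 63479 = 1·32737 + 30742; 32737 = 1·30742 + 1995; 30742 = 15·1995 + 817; 1995 = 2·817 + 361; 817 = 2·361 + 95; 361 = 3·95 + 76; 95 = 1·76 + 19; 76 = 4·19 + 0 → 19
gcd(19, 31939): 31939 = 1681·19 + 0 → 19
gcd(19, 9139): 9139 = 481·19 + 0 → 19
gcd(19, 41971): 41971 = 2209·19 + 0 → 19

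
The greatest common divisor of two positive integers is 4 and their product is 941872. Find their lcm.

gcd·lcm = product, so lcm = 941872/4 = 235468.

235468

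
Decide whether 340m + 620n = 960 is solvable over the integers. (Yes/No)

By Bézout, 340m + 620n = 960 has integer solutions iff gcd(340, 620) | 960.
Euclid: 620 = 1·340 + 280; 340 = 1·280 + 60; 280 = 4·60 + 40; 60 = 1·40 + 20; 40 = 2·20 + 0. gcd = 20; 960 mod 20 = 0. Yes.

Yes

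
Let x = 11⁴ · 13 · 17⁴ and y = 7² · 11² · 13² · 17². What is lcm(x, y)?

max exponent per prime: 7² · 11⁴ · 13² · 17⁴ = 10126263188041

10126263188041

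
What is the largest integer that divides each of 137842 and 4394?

2

137842 = 2 · 41³
4394 = 2 · 13³
Common: 2 = 2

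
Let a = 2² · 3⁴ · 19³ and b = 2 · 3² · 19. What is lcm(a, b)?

max exponent per prime: 2² · 3⁴ · 19³ = 2222316

2222316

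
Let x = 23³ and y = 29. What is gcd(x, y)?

1

min exponent per shared prime: (none) = 1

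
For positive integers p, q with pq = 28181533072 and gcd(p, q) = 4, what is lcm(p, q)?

7045383268

For any two positive integers, gcd × lcm equals their product. Hence lcm = 28181533072 / 4 = 7045383268.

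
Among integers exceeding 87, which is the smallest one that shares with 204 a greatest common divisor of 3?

93

gcd(x, 204) = 3 forces 3 | x; write x = 3s. Then gcd(3s, 3·68) = 3·gcd(s, 68), so need gcd(s, 68) = 1.
3s > 87 gives s ≥ 30. The least s ≥ 30 coprime to 68 is 31, so x = 3·31 = 93.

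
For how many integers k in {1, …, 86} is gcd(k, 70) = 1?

70 = 2·5·7. Inclusion–exclusion on these primes:
86 − ⌊86/2⌋ − ⌊86/5⌋ − ⌊86/7⌋ + ⌊86/10⌋ + ⌊86/14⌋ + ⌊86/35⌋ − ⌊86/70⌋ = 29

29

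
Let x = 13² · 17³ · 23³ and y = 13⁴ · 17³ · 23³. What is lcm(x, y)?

max exponent per prime: 13⁴ · 17³ · 23³ = 1707275788231

1707275788231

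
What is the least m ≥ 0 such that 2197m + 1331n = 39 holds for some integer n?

1142

Reduce mod 1331: 2197m ≡ 39 (mod 1331). With g = gcd(2197, 1331) = 1 dividing 39, divide through: 2197m ≡ 39 (mod 1331).
Since gcd(2197, 1331) = 1, m ≡ 39·(2197)⁻¹ ≡ 1142 (mod 1331). Smallest non-negative: 1142.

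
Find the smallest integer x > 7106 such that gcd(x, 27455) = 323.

gcd(x, 27455) = 323 forces 323 | x; write x = 323s. Then gcd(323s, 323·85) = 323·gcd(s, 85), so need gcd(s, 85) = 1.
323s > 7106 gives s ≥ 23. The least s ≥ 23 coprime to 85 is 23, so x = 323·23 = 7429.

7429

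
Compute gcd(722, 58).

722 = 2 · 19²
58 = 2 · 29
Common: 2 = 2

2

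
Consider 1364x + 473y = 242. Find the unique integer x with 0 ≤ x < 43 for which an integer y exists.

Euclid: 1364 = 2·473 + 418; 473 = 1·418 + 55; 418 = 7·55 + 33; 55 = 1·33 + 22; 33 = 1·22 + 11; 22 = 2·11 + 0 → gcd = 11; 242 = 11·22.
Back-substitution yields 1364·(17) + 473·(-49) = 11, so one solution is x = 17·22 = 374, y = -49·22 = -1078.
Solutions in x differ by 473/11 = 43; the one in [0, 43) is 374 mod 43 = 30.

30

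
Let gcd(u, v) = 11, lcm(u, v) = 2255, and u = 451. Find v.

Using uv = gcd(u,v)·lcm(u,v) = 11·2255 = 24805, we get v = 24805/451 = 55.

55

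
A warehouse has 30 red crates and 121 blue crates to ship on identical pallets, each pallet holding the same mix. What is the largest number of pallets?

30 = 2 · 3 · 5
121 = 11²
Common: 1 = 1

1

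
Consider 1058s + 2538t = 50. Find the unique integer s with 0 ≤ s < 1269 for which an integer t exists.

523

Euclid: 2538 = 2·1058 + 422; 1058 = 2·422 + 214; 422 = 1·214 + 208; 214 = 1·208 + 6; 208 = 34·6 + 4; 6 = 1·4 + 2; 4 = 2·2 + 0 → gcd = 2; 50 = 2·25.
Back-substitution yields 1058·(427) + 2538·(-178) = 2, so one solution is s = 427·25 = 10675, t = -178·25 = -4450.
Solutions in s differ by 2538/2 = 1269; the one in [0, 1269) is 10675 mod 1269 = 523.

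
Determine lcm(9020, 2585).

423940

9020 = 2² · 5 · 11 · 41; 2585 = 5 · 11 · 47
max exponents: 2² · 5 · 11 · 41 · 47 = 423940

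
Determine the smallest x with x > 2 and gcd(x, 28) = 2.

6

gcd(x, 28) = 2 forces 2 | x; write x = 2s. Then gcd(2s, 2·14) = 2·gcd(s, 14), so need gcd(s, 14) = 1.
2s > 2 gives s ≥ 2. The least s ≥ 2 coprime to 14 is 3, so x = 2·3 = 6.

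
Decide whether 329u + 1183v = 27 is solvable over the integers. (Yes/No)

By Bézout, 329u + 1183v = 27 has integer solutions iff gcd(329, 1183) | 27.
Euclid: 1183 = 3·329 + 196; 329 = 1·196 + 133; 196 = 1·133 + 63; 133 = 2·63 + 7; 63 = 9·7 + 0. gcd = 7; 27 mod 7 = 6. No.

No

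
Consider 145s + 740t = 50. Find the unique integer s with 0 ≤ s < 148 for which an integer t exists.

Reduce mod 740: 145s ≡ 50 (mod 740). With g = gcd(145, 740) = 5 dividing 50, divide through: 29s ≡ 10 (mod 148).
Since gcd(29, 148) = 1, s ≡ 10·(29)⁻¹ ≡ 82 (mod 148). Smallest non-negative: 82.

82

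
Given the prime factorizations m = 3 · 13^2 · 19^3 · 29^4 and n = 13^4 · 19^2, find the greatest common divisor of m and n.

min exponent per shared prime: 13^2 · 19^2 = 61009

61009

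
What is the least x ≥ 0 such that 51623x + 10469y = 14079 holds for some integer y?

gcd(51623, 10469) = 361 (Euclid: 51623 = 4·10469 + 9747; 10469 = 1·9747 + 722; 9747 = 13·722 + 361; 722 = 2·361 + 0), and 361 | 14079.
Extended Euclid: 51623·(14) + 10469·(-69) = 361. Scale by 39: x₀ = 546.
General solution x = x₀ + 29t; reducing mod 29 gives x = 24 (and y = -117).

24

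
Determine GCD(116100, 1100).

100

116100 = 2² · 3³ · 5² · 43
1100 = 2² · 5² · 11
Common: 2² · 5² = 100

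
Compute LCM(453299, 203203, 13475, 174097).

47585062525

lcm(453299, 203203) = 453299·203203/gcd = 92111716697/15631 = 5892887
lcm(5892887, 13475) = 5892887·13475/gcd = 79406652325/539 = 147322175
lcm(147322175, 174097) = 147322175·174097/gcd = 25648348700975/539 = 47585062525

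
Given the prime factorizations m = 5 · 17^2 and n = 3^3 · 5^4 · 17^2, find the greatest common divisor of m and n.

1445

min exponent per shared prime: 5 · 17^2 = 1445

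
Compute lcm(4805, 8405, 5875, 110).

4805 = 5 · 31²; 8405 = 5 · 41²; 5875 = 5³ · 47; 110 = 2 · 5 · 11
lcm takes max exponent of each prime: 2 · 5³ · 11 · 31² · 41² · 47 = 208795749250

208795749250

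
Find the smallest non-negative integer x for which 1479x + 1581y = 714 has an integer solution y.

gcd(1479, 1581) = 51 (Euclid: 1581 = 1·1479 + 102; 1479 = 14·102 + 51; 102 = 2·51 + 0), and 51 | 714.
Extended Euclid: 1479·(15) + 1581·(-14) = 51. Scale by 14: x₀ = 210.
General solution x = x₀ + 31t; reducing mod 31 gives x = 24 (and y = -22).

24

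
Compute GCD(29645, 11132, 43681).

121

gcd(29645, 11132): 29645 = 2·11132 + 7381; 11132 = 1·7381 + 3751; 7381 = 1·3751 + 3630; 3751 = 1·3630 + 121; 3630 = 30·121 + 0 → 121
gcd(121, 43681): 43681 = 361·121 + 0 → 121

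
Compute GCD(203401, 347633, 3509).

203401 = 11² · 41²; 347633 = 11² · 13² · 17; 3509 = 11² · 29
gcd takes min exponent of each prime: 11² = 121

121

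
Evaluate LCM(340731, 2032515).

340731 = 3² · 17² · 131; 2032515 = 3² · 5 · 31² · 47
max exponents: 3² · 5 · 17² · 31² · 47 · 131 = 76948985385

76948985385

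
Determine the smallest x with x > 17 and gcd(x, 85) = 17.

Multiples of 17 above 17: 17·2, 17·3, … . Need the cofactor coprime to 85/17 = 5.
Checking s = 2, 3, … the first with gcd(s, 5) = 1 is s = 2, giving 34.

34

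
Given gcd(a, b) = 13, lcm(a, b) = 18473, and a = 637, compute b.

377

Using ab = gcd(a,b)·lcm(a,b) = 13·18473 = 240149, we get b = 240149/637 = 377.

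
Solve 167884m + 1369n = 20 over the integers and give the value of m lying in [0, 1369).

Reduce mod 1369: 167884m ≡ 20 (mod 1369). With g = gcd(167884, 1369) = 1 dividing 20, divide through: 167884m ≡ 20 (mod 1369).
Since gcd(167884, 1369) = 1, m ≡ 20·(167884)⁻¹ ≡ 1173 (mod 1369). Smallest non-negative: 1173.

1173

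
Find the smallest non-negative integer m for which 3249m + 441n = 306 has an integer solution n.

40

Euclid: 3249 = 7·441 + 162; 441 = 2·162 + 117; 162 = 1·117 + 45; 117 = 2·45 + 27; 45 = 1·27 + 18; 27 = 1·18 + 9; 18 = 2·9 + 0 → gcd = 9; 306 = 9·34.
Back-substitution yields 3249·(-19) + 441·(140) = 9, so one solution is m = -19·34 = -646, n = 140·34 = 4760.
Solutions in m differ by 441/9 = 49; the one in [0, 49) is -646 mod 49 = 40.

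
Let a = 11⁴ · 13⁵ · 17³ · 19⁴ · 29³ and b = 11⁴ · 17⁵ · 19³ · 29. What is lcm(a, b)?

24532426511824395592928929

max exponent per prime: 11⁴ · 13⁵ · 17⁵ · 19⁴ · 29³ = 24532426511824395592928929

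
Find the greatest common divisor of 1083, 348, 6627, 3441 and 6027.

3

gcd(1083, 348): 1083 = 3·348 + 39; 348 = 8·39 + 36; 39 = 1·36 + 3; 36 = 12·3 + 0 → 3
gcd(3, 6627): 6627 = 2209·3 + 0 → 3
gcd(3, 3441): 3441 = 1147·3 + 0 → 3
gcd(3, 6027): 6027 = 2009·3 + 0 → 3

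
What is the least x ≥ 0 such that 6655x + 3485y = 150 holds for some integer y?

Reduce mod 3485: 6655x ≡ 150 (mod 3485). With g = gcd(6655, 3485) = 5 dividing 150, divide through: 1331x ≡ 30 (mod 697).
Since gcd(1331, 697) = 1, x ≡ 30·(1331)⁻¹ ≡ 431 (mod 697). Smallest non-negative: 431.

431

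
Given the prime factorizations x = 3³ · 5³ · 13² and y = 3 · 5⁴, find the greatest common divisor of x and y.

min exponent per shared prime: 3 · 5³ = 375

375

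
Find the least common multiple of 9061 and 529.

gcd first: 9061 = 17·529 + 68; 529 = 7·68 + 53; 68 = 1·53 + 15; 53 = 3·15 + 8; 15 = 1·8 + 7; 8 = 1·7 + 1; 7 = 7·1 + 0 → gcd = 1
lcm = 9061·529/gcd = 4793269/1 = 4793269

4793269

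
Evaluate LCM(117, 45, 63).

4095

117 = 3² · 13; 45 = 3² · 5; 63 = 3² · 7
lcm takes max exponent of each prime: 3² · 5 · 7 · 13 = 4095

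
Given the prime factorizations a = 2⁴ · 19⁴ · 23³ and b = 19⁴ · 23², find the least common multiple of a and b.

25369849712

max exponent per prime: 2⁴ · 19⁴ · 23³ = 25369849712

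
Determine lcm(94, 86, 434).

877114

lcm(94, 86) = 94·86/gcd = 8084/2 = 4042
lcm(4042, 434) = 4042·434/gcd = 1754228/2 = 877114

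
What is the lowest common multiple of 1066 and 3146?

128986

gcd first: 3146 = 2·1066 + 1014; 1066 = 1·1014 + 52; 1014 = 19·52 + 26; 52 = 2·26 + 0 → gcd = 26
lcm = 1066·3146/gcd = 3353636/26 = 128986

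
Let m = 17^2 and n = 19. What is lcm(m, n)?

5491

max exponent per prime: 17^2 · 19 = 5491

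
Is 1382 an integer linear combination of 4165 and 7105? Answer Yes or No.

By Bézout, 4165m + 7105n = 1382 has integer solutions iff gcd(4165, 7105) | 1382.
Euclid: 7105 = 1·4165 + 2940; 4165 = 1·2940 + 1225; 2940 = 2·1225 + 490; 1225 = 2·490 + 245; 490 = 2·245 + 0. gcd = 245; 1382 mod 245 = 157. No.

No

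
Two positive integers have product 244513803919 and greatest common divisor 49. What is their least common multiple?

4990077631

Since gcd(a,b)·lcm(a,b) = ab, lcm = 244513803919/49 = 4990077631.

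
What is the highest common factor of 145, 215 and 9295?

5

gcd(145, 215): 215 = 1·145 + 70; 145 = 2·70 + 5; 70 = 14·5 + 0 → 5
gcd(5, 9295): 9295 = 1859·5 + 0 → 5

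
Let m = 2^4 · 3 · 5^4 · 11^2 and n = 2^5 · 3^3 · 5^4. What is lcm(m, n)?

max exponent per prime: 2^5 · 3^3 · 5^4 · 11^2 = 65340000

65340000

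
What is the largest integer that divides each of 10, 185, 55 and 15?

5

10 = 2 · 5; 185 = 5 · 37; 55 = 5 · 11; 15 = 3 · 5
gcd takes min exponent of each prime: 5 = 5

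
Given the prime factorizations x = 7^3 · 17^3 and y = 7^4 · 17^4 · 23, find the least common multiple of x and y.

max exponent per prime: 7^4 · 17^4 · 23 = 4612280183

4612280183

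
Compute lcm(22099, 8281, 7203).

22099 = 7² · 11 · 41; 8281 = 7² · 13²; 7203 = 3 · 7⁴
lcm takes max exponent of each prime: 3 · 7⁴ · 11 · 13² · 41 = 549005457

549005457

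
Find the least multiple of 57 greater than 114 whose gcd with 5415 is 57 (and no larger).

5415 = 57·95. Any x with gcd(x, 5415) = 57 is a multiple of 57, say 57s, with s coprime to 95.
Need s > 114/57, so s ≥ 3. First s ≥ 3 with gcd(s, 95) = 1 is s = 3. Thus x = 57·3 = 171.

171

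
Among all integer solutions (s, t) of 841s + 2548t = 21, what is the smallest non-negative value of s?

Euclid: 2548 = 3·841 + 25; 841 = 33·25 + 16; 25 = 1·16 + 9; 16 = 1·9 + 7; 9 = 1·7 + 2; 7 = 3·2 + 1; 2 = 2·1 + 0 → gcd = 1; 21 = 1·21.
Back-substitution yields 841·(1121) + 2548·(-370) = 1, so one solution is s = 1121·21 = 23541, t = -370·21 = -7770.
Solutions in s differ by 2548/1 = 2548; the one in [0, 2548) is 23541 mod 2548 = 609.

609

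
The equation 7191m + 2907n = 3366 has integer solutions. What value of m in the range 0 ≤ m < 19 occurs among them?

Reduce mod 2907: 7191m ≡ 3366 (mod 2907). With g = gcd(7191, 2907) = 153 dividing 3366, divide through: 47m ≡ 22 (mod 19).
Since gcd(47, 19) = 1, m ≡ 22·(47)⁻¹ ≡ 13 (mod 19). Smallest non-negative: 13.

13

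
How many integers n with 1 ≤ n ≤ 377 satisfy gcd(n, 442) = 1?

Prime factors of 442: 2, 13, 17. Count integers ≤ 377 divisible by none of them.
By inclusion–exclusion: 377 − ⌊377/2⌋ − ⌊377/13⌋ − ⌊377/17⌋ + ⌊377/26⌋ + ⌊377/34⌋ + ⌊377/221⌋ − ⌊377/442⌋ = 164.

164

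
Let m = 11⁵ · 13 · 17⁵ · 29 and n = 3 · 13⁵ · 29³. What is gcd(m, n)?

min exponent per shared prime: 13 · 29 = 377

377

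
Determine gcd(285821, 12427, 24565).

289

285821 = 17² · 23 · 43; 12427 = 17² · 43; 24565 = 5 · 17³
gcd takes min exponent of each prime: 17² = 289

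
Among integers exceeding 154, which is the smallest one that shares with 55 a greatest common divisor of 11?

Multiples of 11 above 154: 11·15, 11·16, … . Need the cofactor coprime to 55/11 = 5.
Checking s = 15, 16, … the first with gcd(s, 5) = 1 is s = 16, giving 176.

176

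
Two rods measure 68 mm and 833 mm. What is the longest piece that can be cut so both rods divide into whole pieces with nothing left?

Euclid: 833 = 12·68 + 17; 68 = 4·17 + 0. Last nonzero remainder: 17.

17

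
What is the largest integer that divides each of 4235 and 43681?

121

4235 = 5 · 7 · 11²
43681 = 11² · 19²
Common: 11² = 121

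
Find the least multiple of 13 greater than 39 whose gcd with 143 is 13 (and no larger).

52

143 = 13·11. Any x with gcd(x, 143) = 13 is a multiple of 13, say 13s, with s coprime to 11.
Need s > 39/13, so s ≥ 4. First s ≥ 4 with gcd(s, 11) = 1 is s = 4. Thus x = 13·4 = 52.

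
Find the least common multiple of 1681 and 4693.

7888933

gcd first: 4693 = 2·1681 + 1331; 1681 = 1·1331 + 350; 1331 = 3·350 + 281; 350 = 1·281 + 69; 281 = 4·69 + 5; 69 = 13·5 + 4; 5 = 1·4 + 1; 4 = 4·1 + 0 → gcd = 1
lcm = 1681·4693/gcd = 7888933/1 = 7888933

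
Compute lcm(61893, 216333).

114440157

gcd first: 216333 = 3·61893 + 30654; 61893 = 2·30654 + 585; 30654 = 52·585 + 234; 585 = 2·234 + 117; 234 = 2·117 + 0 → gcd = 117
lcm = 61893·216333/gcd = 13389498369/117 = 114440157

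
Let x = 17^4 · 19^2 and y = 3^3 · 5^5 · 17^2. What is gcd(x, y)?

289

min exponent per shared prime: 17^2 = 289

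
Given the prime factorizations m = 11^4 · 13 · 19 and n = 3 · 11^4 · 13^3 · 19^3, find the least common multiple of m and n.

max exponent per prime: 3 · 11^4 · 13^3 · 19^3 = 661885481829

661885481829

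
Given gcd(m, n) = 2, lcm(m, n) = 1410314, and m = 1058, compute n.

2666

Using mn = gcd(m,n)·lcm(m,n) = 2·1410314 = 2820628, we get n = 2820628/1058 = 2666.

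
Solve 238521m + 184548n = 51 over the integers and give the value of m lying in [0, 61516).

gcd(238521, 184548) = 3 (Euclid: 238521 = 1·184548 + 53973; 184548 = 3·53973 + 22629; 53973 = 2·22629 + 8715; 22629 = 2·8715 + 5199; 8715 = 1·5199 + 3516; 5199 = 1·3516 + 1683; 3516 = 2·1683 + 150; 1683 = 11·150 + 33; 150 = 4·33 + 18; 33 = 1·18 + 15; 18 = 1·15 + 3; 15 = 5·3 + 0), and 3 | 51.
Extended Euclid: 238521·(11075) + 184548·(-14314) = 3. Scale by 17: m₀ = 188275.
General solution m = m₀ + 61516t; reducing mod 61516 gives m = 3727 (and n = -4817).

3727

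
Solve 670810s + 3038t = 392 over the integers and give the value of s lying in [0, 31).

gcd(670810, 3038) = 98 (Euclid: 670810 = 220·3038 + 2450; 3038 = 1·2450 + 588; 2450 = 4·588 + 98; 588 = 6·98 + 0), and 98 | 392.
Extended Euclid: 670810·(5) + 3038·(-1104) = 98. Scale by 4: s₀ = 20.
General solution s = s₀ + 31k; reducing mod 31 gives s = 20 (and t = -4416).

20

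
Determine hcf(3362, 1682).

Euclid: 3362 = 1·1682 + 1680; 1682 = 1·1680 + 2; 1680 = 840·2 + 0. Last nonzero remainder: 2.

2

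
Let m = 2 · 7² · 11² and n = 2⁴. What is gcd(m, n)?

2

min exponent per shared prime: 2 = 2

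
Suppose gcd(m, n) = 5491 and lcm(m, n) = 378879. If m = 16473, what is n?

126293

m·n = gcd·lcm = 5491·378879 = 2080424589, so n = 2080424589/16473 = 126293.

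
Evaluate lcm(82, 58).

2378

82 = 2 · 41; 58 = 2 · 29
max exponents: 2 · 29 · 41 = 2378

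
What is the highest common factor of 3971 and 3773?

Euclid: 3971 = 1·3773 + 198; 3773 = 19·198 + 11; 198 = 18·11 + 0. Last nonzero remainder: 11.

11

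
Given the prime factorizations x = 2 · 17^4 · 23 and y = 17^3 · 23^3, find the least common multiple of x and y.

2032400014

max exponent per prime: 2 · 17^4 · 23^3 = 2032400014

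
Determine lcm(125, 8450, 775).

125 = 5³; 8450 = 2 · 5² · 13²; 775 = 5² · 31
lcm takes max exponent of each prime: 2 · 5³ · 13² · 31 = 1309750

1309750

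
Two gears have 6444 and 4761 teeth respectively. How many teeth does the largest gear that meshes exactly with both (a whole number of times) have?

9

6444 = 2² · 3² · 179
4761 = 3² · 23²
Common: 3² = 9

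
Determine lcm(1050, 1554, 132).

854700

lcm(1050, 1554) = 1050·1554/gcd = 1631700/42 = 38850
lcm(38850, 132) = 38850·132/gcd = 5128200/6 = 854700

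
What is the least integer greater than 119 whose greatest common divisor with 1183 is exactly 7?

126

1183 = 7·169. Any t with gcd(t, 1183) = 7 is a multiple of 7, say 7s, with s coprime to 169.
Need s > 119/7, so s ≥ 18. First s ≥ 18 with gcd(s, 169) = 1 is s = 18. Thus t = 7·18 = 126.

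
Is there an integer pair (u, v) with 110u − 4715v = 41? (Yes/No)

No

gcd(110, 4715): 4715 = 42·110 + 95; 110 = 1·95 + 15; 95 = 6·15 + 5; 15 = 3·5 + 0 → 5
5 does not divide 41, so a solution does not exist.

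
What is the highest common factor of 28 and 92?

4

28 = 2² · 7
92 = 2² · 23
Common: 2² = 4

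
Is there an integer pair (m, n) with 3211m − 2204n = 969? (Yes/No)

Yes

By Bézout, 3211m − 2204n = 969 has integer solutions iff gcd(3211, 2204) | 969.
Euclid: 3211 = 1·2204 + 1007; 2204 = 2·1007 + 190; 1007 = 5·190 + 57; 190 = 3·57 + 19; 57 = 3·19 + 0. gcd = 19; 969 mod 19 = 0. Yes.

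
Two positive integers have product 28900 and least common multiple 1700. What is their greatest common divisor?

17

From gcd × lcm = uv: gcd = 28900 / 1700 = 17.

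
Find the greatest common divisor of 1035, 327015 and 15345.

45

1035 = 3² · 5 · 23; 327015 = 3² · 5 · 13² · 43; 15345 = 3² · 5 · 11 · 31
gcd takes min exponent of each prime: 3² · 5 = 45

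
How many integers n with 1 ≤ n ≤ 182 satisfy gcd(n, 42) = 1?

52

Prime factors of 42: 2, 3, 7. Count integers ≤ 182 divisible by none of them.
By inclusion–exclusion: 182 − ⌊182/2⌋ − ⌊182/3⌋ − ⌊182/7⌋ + ⌊182/6⌋ + ⌊182/14⌋ + ⌊182/21⌋ − ⌊182/42⌋ = 52.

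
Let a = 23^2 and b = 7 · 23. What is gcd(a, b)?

min exponent per shared prime: 23 = 23

23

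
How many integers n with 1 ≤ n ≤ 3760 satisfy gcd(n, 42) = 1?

42 = 2·3·7. Inclusion–exclusion on these primes:
3760 − ⌊3760/2⌋ − ⌊3760/3⌋ − ⌊3760/7⌋ + ⌊3760/6⌋ + ⌊3760/14⌋ + ⌊3760/21⌋ − ⌊3760/42⌋ = 1074

1074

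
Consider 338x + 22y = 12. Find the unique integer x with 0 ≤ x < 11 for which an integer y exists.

7

Reduce mod 22: 338x ≡ 12 (mod 22). With g = gcd(338, 22) = 2 dividing 12, divide through: 169x ≡ 6 (mod 11).
Since gcd(169, 11) = 1, x ≡ 6·(169)⁻¹ ≡ 7 (mod 11). Smallest non-negative: 7.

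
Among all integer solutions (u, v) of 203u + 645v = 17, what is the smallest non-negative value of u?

124

gcd(203, 645) = 1 (Euclid: 645 = 3·203 + 36; 203 = 5·36 + 23; 36 = 1·23 + 13; 23 = 1·13 + 10; 13 = 1·10 + 3; 10 = 3·3 + 1; 3 = 3·1 + 0), and 1 | 17.
Extended Euclid: 203·(197) + 645·(-62) = 1. Scale by 17: u₀ = 3349.
General solution u = u₀ + 645t; reducing mod 645 gives u = 124 (and v = -39).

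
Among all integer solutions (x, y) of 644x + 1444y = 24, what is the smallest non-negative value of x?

gcd(644, 1444) = 4 (Euclid: 1444 = 2·644 + 156; 644 = 4·156 + 20; 156 = 7·20 + 16; 20 = 1·16 + 4; 16 = 4·4 + 0), and 4 | 24.
Extended Euclid: 644·(74) + 1444·(-33) = 4. Scale by 6: x₀ = 444.
General solution x = x₀ + 361t; reducing mod 361 gives x = 83 (and y = -37).

83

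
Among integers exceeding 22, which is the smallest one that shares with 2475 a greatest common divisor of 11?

44

2475 = 11·225. Any t with gcd(t, 2475) = 11 is a multiple of 11, say 11s, with s coprime to 225.
Need s > 22/11, so s ≥ 3. First s ≥ 3 with gcd(s, 225) = 1 is s = 4. Thus t = 11·4 = 44.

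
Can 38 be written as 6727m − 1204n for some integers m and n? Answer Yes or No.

No

gcd(6727, 1204): 6727 = 5·1204 + 707; 1204 = 1·707 + 497; 707 = 1·497 + 210; 497 = 2·210 + 77; 210 = 2·77 + 56; 77 = 1·56 + 21; 56 = 2·21 + 14; 21 = 1·14 + 7; 14 = 2·7 + 0 → 7
7 does not divide 38, so a solution does not exist.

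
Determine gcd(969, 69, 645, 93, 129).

3

gcd(969, 69): 969 = 14·69 + 3; 69 = 23·3 + 0 → 3
gcd(3, 645): 645 = 215·3 + 0 → 3
gcd(3, 93): 93 = 31·3 + 0 → 3
gcd(3, 129): 129 = 43·3 + 0 → 3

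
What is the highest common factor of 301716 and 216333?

Euclid: 301716 = 1·216333 + 85383; 216333 = 2·85383 + 45567; 85383 = 1·45567 + 39816; 45567 = 1·39816 + 5751; 39816 = 6·5751 + 5310; 5751 = 1·5310 + 441; 5310 = 12·441 + 18; 441 = 24·18 + 9; 18 = 2·9 + 0. Last nonzero remainder: 9.

9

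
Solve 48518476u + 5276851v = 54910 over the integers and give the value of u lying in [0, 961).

gcd(48518476, 5276851) = 5491 (Euclid: 48518476 = 9·5276851 + 1026817; 5276851 = 5·1026817 + 142766; 1026817 = 7·142766 + 27455; 142766 = 5·27455 + 5491; 27455 = 5·5491 + 0), and 5491 | 54910.
Extended Euclid: 48518476·(-185) + 5276851·(1701) = 5491. Scale by 10: u₀ = -1850.
General solution u = u₀ + 961t; reducing mod 961 gives u = 72 (and v = -662).

72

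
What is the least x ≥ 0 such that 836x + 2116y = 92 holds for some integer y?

Euclid: 2116 = 2·836 + 444; 836 = 1·444 + 392; 444 = 1·392 + 52; 392 = 7·52 + 28; 52 = 1·28 + 24; 28 = 1·24 + 4; 24 = 6·4 + 0 → gcd = 4; 92 = 4·23.
Back-substitution yields 836·(81) + 2116·(-32) = 4, so one solution is x = 81·23 = 1863, y = -32·23 = -736.
Solutions in x differ by 2116/4 = 529; the one in [0, 529) is 1863 mod 529 = 276.

276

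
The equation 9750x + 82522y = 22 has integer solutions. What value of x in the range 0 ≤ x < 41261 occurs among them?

gcd(9750, 82522) = 2 (Euclid: 82522 = 8·9750 + 4522; 9750 = 2·4522 + 706; 4522 = 6·706 + 286; 706 = 2·286 + 134; 286 = 2·134 + 18; 134 = 7·18 + 8; 18 = 2·8 + 2; 8 = 4·2 + 0), and 2 | 22.
Extended Euclid: 9750·(-9234) + 82522·(1091) = 2. Scale by 11: x₀ = -101574.
General solution x = x₀ + 41261t; reducing mod 41261 gives x = 22209 (and y = -2624).

22209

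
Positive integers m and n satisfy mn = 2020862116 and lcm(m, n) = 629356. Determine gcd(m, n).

gcd·lcm = product, so gcd = 2020862116/629356 = 3211.

3211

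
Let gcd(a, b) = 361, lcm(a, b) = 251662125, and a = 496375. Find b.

183027

Using ab = gcd(a,b)·lcm(a,b) = 361·251662125 = 90850027125, we get b = 90850027125/496375 = 183027.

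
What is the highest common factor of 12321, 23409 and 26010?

9

gcd(12321, 23409): 23409 = 1·12321 + 11088; 12321 = 1·11088 + 1233; 11088 = 8·1233 + 1224; 1233 = 1·1224 + 9; 1224 = 136·9 + 0 → 9
gcd(9, 26010): 26010 = 2890·9 + 0 → 9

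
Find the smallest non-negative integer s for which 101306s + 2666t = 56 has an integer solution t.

1305

gcd(101306, 2666) = 2 (Euclid: 101306 = 37·2666 + 2664; 2666 = 1·2664 + 2; 2664 = 1332·2 + 0), and 2 | 56.
Extended Euclid: 101306·(-1) + 2666·(38) = 2. Scale by 28: s₀ = -28.
General solution s = s₀ + 1333k; reducing mod 1333 gives s = 1305 (and t = -49589).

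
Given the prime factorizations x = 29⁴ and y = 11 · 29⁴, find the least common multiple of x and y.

7780091

max exponent per prime: 11 · 29⁴ = 7780091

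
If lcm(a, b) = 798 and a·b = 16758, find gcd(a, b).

gcd·lcm = product, so gcd = 16758/798 = 21.

21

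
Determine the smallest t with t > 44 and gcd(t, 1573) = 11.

1573 = 11·143. Any t with gcd(t, 1573) = 11 is a multiple of 11, say 11s, with s coprime to 143.
Need s > 44/11, so s ≥ 5. First s ≥ 5 with gcd(s, 143) = 1 is s = 5. Thus t = 11·5 = 55.

55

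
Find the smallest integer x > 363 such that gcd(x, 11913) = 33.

11913 = 33·361. Any x with gcd(x, 11913) = 33 is a multiple of 33, say 33s, with s coprime to 361.
Need s > 363/33, so s ≥ 12. First s ≥ 12 with gcd(s, 361) = 1 is s = 12. Thus x = 33·12 = 396.

396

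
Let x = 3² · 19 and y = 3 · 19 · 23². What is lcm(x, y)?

max exponent per prime: 3² · 19 · 23² = 90459

90459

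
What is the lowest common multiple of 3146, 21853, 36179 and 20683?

193519372618

3146 = 2 · 11² · 13; 21853 = 13 · 41²; 36179 = 11² · 13 · 23; 20683 = 13 · 37 · 43
lcm takes max exponent of each prime: 2 · 11² · 13 · 23 · 37 · 41² · 43 = 193519372618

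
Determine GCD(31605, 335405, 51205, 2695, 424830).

gcd(31605, 335405): 335405 = 10·31605 + 19355; 31605 = 1·19355 + 12250; 19355 = 1·12250 + 7105; 12250 = 1·7105 + 5145; 7105 = 1·5145 + 1960; 5145 = 2·1960 + 1225; 1960 = 1·1225 + 735; 1225 = 1·735 + 490; 735 = 1·490 + 245; 490 = 2·245 + 0 → 245
gcd(245, 51205): 51205 = 209·245 + 0 → 245
gcd(245, 2695): 2695 = 11·245 + 0 → 245
gcd(245, 424830): 424830 = 1734·245 + 0 → 245

245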